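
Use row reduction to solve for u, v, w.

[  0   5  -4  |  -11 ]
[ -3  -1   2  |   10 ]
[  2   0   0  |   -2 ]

(-1, 1, 4)

Forward elimination on [A|b]:
R1 <-> R2   (pivot in column 1 was zero)
[ -3  -1   2   10 ]
[  0   5  -4  -11 ]
[  2   0   0   -2 ]
R3 <- R3 - (-2/3)*R1:  [    0  -2/3   4/3  14/3 ]
R3 <- R3 - (-2/15)*R2:  [    0     0   4/5  16/5 ]
Row echelon form:
[ -3  -1    2  |    10 ]
[  0   5   -4  |   -11 ]
[  0   0  4/5  |  16/5 ]
Back-substitution:
w = (16/5) / (4/5) = 4
v = (-11 - (-4)*(4)) / 5 = 1
u = (10 - (-1)*(1) - (2)*(4)) / -3 = -1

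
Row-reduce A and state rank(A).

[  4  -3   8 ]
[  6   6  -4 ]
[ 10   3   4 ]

Row reduction:
R2 <- R2 - (3/2)*R1:  [    0  21/2   -16 ]
R3 <- R3 - (5/2)*R1:  [    0  21/2   -16 ]
R3 <- R3 - (1)*R2:  [ 0  0  0 ]
Row echelon form:
[ 4    -3    8 ]
[ 0  21/2  -16 ]
[ 0     0    0 ]
Nonzero rows / pivot columns: 2

rank(A) = 2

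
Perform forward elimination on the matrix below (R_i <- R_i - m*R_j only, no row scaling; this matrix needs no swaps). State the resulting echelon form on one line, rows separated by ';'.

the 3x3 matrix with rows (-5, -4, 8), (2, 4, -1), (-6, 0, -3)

Forward elimination:
R2 <- R2 - (-2/5)*R1:  [    0  12/5  11/5 ]
R3 <- R3 - (6/5)*R1:  [     0   24/5  -63/5 ]
R3 <- R3 - (2)*R2:  [   0    0  -17 ]
Row echelon form:
[ -5    -4     8 ]
[  0  12/5  11/5 ]
[  0     0   -17 ]

REF = [-5 -4 8; 0 12/5 11/5; 0 0 -17]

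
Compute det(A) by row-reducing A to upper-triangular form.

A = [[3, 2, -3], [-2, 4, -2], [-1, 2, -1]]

det(A) = 0

Forward elimination:
R2 <- R2 - (-2/3)*R1:  [    0  16/3    -4 ]
R3 <- R3 - (-1/3)*R1:  [   0  8/3   -2 ]
R3 <- R3 - (1/2)*R2:  [ 0  0  0 ]
Upper-triangular form:
[ 3     2  -3 ]
[ 0  16/3  -4 ]
[ 0     0   0 ]
det(A) = (-1)^0 * (3) * (16/3) * (0) = 0  (0 row swaps -> sign +1)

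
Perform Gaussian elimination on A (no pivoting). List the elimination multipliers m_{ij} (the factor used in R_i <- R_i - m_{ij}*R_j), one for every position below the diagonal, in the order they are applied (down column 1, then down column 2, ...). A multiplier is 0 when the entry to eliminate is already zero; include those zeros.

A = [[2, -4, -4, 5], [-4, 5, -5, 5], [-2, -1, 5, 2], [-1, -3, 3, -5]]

Forward elimination:
R2 <- R2 - (-2)*R1:  [   0   -3  -13   15 ]
R3 <- R3 - (-1)*R1:  [  0  -5   1   7 ]
R4 <- R4 - (-1/2)*R1:  [    0    -5     1  -5/2 ]
R3 <- R3 - (5/3)*R2:  [    0     0  68/3   -18 ]
R4 <- R4 - (5/3)*R2:  [     0      0   68/3  -55/2 ]
R4 <- R4 - (1)*R3:  [     0      0      0  -19/2 ]
Multipliers (in order of application): m_{21} = -2, m_{31} = -1, m_{41} = -1/2, m_{32} = 5/3, m_{42} = 5/3, m_{43} = 1

multipliers: -2, -1, -1/2, 5/3, 5/3, 1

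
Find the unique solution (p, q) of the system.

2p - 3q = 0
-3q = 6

(-3, -2)

Forward elimination on [A|b]:
Row echelon form:
[ 2  -3  |  0 ]
[ 0  -3  |  6 ]
Back-substitution:
q = (6) / -3 = -2
p = (0 - (-3)*(-2)) / 2 = -3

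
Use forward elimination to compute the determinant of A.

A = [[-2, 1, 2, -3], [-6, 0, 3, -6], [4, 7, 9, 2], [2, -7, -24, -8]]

Forward elimination:
R2 <- R2 - (3)*R1:  [  0  -3  -3   3 ]
R3 <- R3 - (-2)*R1:  [  0   9  13  -4 ]
R4 <- R4 - (-1)*R1:  [   0   -6  -22  -11 ]
R3 <- R3 - (-3)*R2:  [ 0  0  4  5 ]
R4 <- R4 - (2)*R2:  [   0    0  -16  -17 ]
R4 <- R4 - (-4)*R3:  [ 0  0  0  3 ]
Upper-triangular form:
[ -2   1   2  -3 ]
[  0  -3  -3   3 ]
[  0   0   4   5 ]
[  0   0   0   3 ]
det(A) = (-1)^0 * (-2) * (-3) * (4) * (3) = 72  (0 row swaps -> sign +1)

det(A) = 72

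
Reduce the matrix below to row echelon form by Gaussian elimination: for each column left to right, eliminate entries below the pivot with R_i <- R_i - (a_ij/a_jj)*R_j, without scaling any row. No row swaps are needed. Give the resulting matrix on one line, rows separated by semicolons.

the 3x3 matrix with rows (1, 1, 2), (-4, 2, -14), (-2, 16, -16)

Forward elimination:
R2 <- R2 - (-4)*R1:  [  0   6  -6 ]
R3 <- R3 - (-2)*R1:  [   0   18  -12 ]
R3 <- R3 - (3)*R2:  [ 0  0  6 ]
Row echelon form:
[ 1  1   2 ]
[ 0  6  -6 ]
[ 0  0   6 ]

REF = [1 1 2; 0 6 -6; 0 0 6]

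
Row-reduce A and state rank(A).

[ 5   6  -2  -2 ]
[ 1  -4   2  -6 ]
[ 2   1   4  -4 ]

Row reduction:
R2 <- R2 - (1/5)*R1:  [     0  -26/5   12/5  -28/5 ]
R3 <- R3 - (2/5)*R1:  [     0   -7/5   24/5  -16/5 ]
R3 <- R3 - (7/26)*R2:  [      0       0   54/13  -22/13 ]
Row echelon form:
[ 5      6     -2      -2 ]
[ 0  -26/5   12/5   -28/5 ]
[ 0      0  54/13  -22/13 ]
Nonzero rows / pivot columns: 3

rank(A) = 3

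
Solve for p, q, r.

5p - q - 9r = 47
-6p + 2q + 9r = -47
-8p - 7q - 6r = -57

(5, 5, -3)

Forward elimination on [A|b]:
R2 <- R2 - (-6/5)*R1:  [    0   4/5  -9/5  47/5 ]
R3 <- R3 - (-8/5)*R1:  [      0   -43/5  -102/5    91/5 ]
R3 <- R3 - (-43/4)*R2:  [      0       0  -159/4   477/4 ]
Row echelon form:
[ 5   -1      -9  |     47 ]
[ 0  4/5    -9/5  |   47/5 ]
[ 0    0  -159/4  |  477/4 ]
Back-substitution:
r = (477/4) / (-159/4) = -3
q = (47/5 - (-9/5)*(-3)) / (4/5) = 5
p = (47 - (-1)*(5) - (-9)*(-3)) / 5 = 5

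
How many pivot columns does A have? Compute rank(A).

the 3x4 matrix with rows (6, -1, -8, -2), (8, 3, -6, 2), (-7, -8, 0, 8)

Row reduction:
R2 <- R2 - (4/3)*R1:  [    0  13/3  14/3  14/3 ]
R3 <- R3 - (-7/6)*R1:  [     0  -55/6  -28/3   17/3 ]
R3 <- R3 - (-55/26)*R2:  [      0       0    7/13  202/13 ]
Row echelon form:
[ 6    -1    -8      -2 ]
[ 0  13/3  14/3    14/3 ]
[ 0     0  7/13  202/13 ]
Nonzero rows / pivot columns: 3

rank(A) = 3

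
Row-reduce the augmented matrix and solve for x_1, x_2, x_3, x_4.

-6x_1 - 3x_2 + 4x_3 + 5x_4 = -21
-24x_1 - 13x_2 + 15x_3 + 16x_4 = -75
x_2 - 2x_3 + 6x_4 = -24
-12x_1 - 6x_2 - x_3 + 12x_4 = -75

(3, 0, 3, -3)

Forward elimination on [A|b]:
R2 <- R2 - (4)*R1:  [  0  -1  -1  -4   9 ]
R4 <- R4 - (2)*R1:  [   0    0   -9    2  -33 ]
R3 <- R3 - (-1)*R2:  [   0    0   -3    2  -15 ]
R4 <- R4 - (3)*R3:  [  0   0   0  -4  12 ]
Row echelon form:
[ -6  -3   4   5  |  -21 ]
[  0  -1  -1  -4  |    9 ]
[  0   0  -3   2  |  -15 ]
[  0   0   0  -4  |   12 ]
Back-substitution:
x_4 = (12) / -4 = -3
x_3 = (-15 - (2)*(-3)) / -3 = 3
x_2 = (9 - (-1)*(3) - (-4)*(-3)) / -1 = 0
x_1 = (-21 - (-3)*(0) - (4)*(3) - (5)*(-3)) / -6 = 3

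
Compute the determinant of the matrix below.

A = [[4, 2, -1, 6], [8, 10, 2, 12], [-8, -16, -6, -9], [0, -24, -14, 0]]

det(A) = -144

Forward elimination:
R2 <- R2 - (2)*R1:  [ 0  6  4  0 ]
R3 <- R3 - (-2)*R1:  [   0  -12   -8    3 ]
R3 <- R3 - (-2)*R2:  [ 0  0  0  3 ]
R4 <- R4 - (-4)*R2:  [ 0  0  2  0 ]
R3 <-> R4   (pivot in column 3 was zero)
[ 4  2  -1  6 ]
[ 0  6   4  0 ]
[ 0  0   2  0 ]
[ 0  0   0  3 ]
Upper-triangular form:
[ 4  2  -1  6 ]
[ 0  6   4  0 ]
[ 0  0   2  0 ]
[ 0  0   0  3 ]
det(A) = (-1)^1 * (4) * (6) * (2) * (3) = -144  (1 row swap -> sign -1)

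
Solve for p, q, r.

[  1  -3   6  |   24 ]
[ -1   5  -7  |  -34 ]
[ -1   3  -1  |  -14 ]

(0, -4, 2)

Forward elimination on [A|b]:
R2 <- R2 - (-1)*R1:  [   0    2   -1  -10 ]
R3 <- R3 - (-1)*R1:  [  0   0   5  10 ]
Row echelon form:
[ 1  -3   6  |   24 ]
[ 0   2  -1  |  -10 ]
[ 0   0   5  |   10 ]
Back-substitution:
r = (10) / 5 = 2
q = (-10 - (-1)*(2)) / 2 = -4
p = (24 - (-3)*(-4) - (6)*(2)) / 1 = 0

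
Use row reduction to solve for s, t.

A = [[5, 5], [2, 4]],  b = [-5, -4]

(0, -1)

Forward elimination on [A|b]:
R2 <- R2 - (2/5)*R1:  [  0   2  -2 ]
Row echelon form:
[ 5  5  |  -5 ]
[ 0  2  |  -2 ]
Back-substitution:
t = (-2) / 2 = -1
s = (-5 - (5)*(-1)) / 5 = 0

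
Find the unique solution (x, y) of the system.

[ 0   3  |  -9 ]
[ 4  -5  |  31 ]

Forward elimination on [A|b]:
R1 <-> R2   (pivot in column 1 was zero)
[ 4  -5  31 ]
[ 0   3  -9 ]
Row echelon form:
[ 4  -5  |  31 ]
[ 0   3  |  -9 ]
Back-substitution:
y = (-9) / 3 = -3
x = (31 - (-5)*(-3)) / 4 = 4

(4, -3)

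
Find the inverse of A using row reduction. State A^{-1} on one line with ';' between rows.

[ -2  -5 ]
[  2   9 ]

Gauss-Jordan on [A | I]:
R1 <- (1/-2)*R1:  [    1   5/2  |  -1/2     0 ]
R2 <- R2 - (2)*R1:  [ 0  4  |  1  1 ]
R2 <- (1/4)*R2:  [   0    1  |  1/4  1/4 ]
R1 <- R1 - (5/2)*R2:  [    1     0  |  -9/8  -5/8 ]
Right block of [I | A^{-1}] is the inverse:
[ -9/8  -5/8 ]
[  1/4   1/4 ]

inverse = [-9/8 -5/8; 1/4 1/4]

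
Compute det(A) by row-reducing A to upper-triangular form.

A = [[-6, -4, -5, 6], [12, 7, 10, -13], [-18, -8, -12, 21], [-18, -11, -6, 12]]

Forward elimination:
R2 <- R2 - (-2)*R1:  [  0  -1   0  -1 ]
R3 <- R3 - (3)*R1:  [ 0  4  3  3 ]
R4 <- R4 - (3)*R1:  [  0   1   9  -6 ]
R3 <- R3 - (-4)*R2:  [  0   0   3  -1 ]
R4 <- R4 - (-1)*R2:  [  0   0   9  -7 ]
R4 <- R4 - (3)*R3:  [  0   0   0  -4 ]
Upper-triangular form:
[ -6  -4  -5   6 ]
[  0  -1   0  -1 ]
[  0   0   3  -1 ]
[  0   0   0  -4 ]
det(A) = (-1)^0 * (-6) * (-1) * (3) * (-4) = -72  (0 row swaps -> sign +1)

det(A) = -72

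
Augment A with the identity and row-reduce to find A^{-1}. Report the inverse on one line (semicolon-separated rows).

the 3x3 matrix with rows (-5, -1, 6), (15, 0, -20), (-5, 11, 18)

Gauss-Jordan on [A | I]:
R1 <- (1/-5)*R1:  [    1   1/5  -6/5  |  -1/5     0     0 ]
R2 <- R2 - (15)*R1:  [  0  -3  -2  |   3   1   0 ]
R3 <- R3 - (-5)*R1:  [  0  12  12  |  -1   0   1 ]
R2 <- (1/-3)*R2:  [    0     1   2/3  |    -1  -1/3     0 ]
R1 <- R1 - (1/5)*R2:  [    1     0  -4/3  |     0  1/15     0 ]
R3 <- R3 - (12)*R2:  [  0   0   4  |  11   4   1 ]
R3 <- (1/4)*R3:  [    0     0     1  |  11/4     1   1/4 ]
R1 <- R1 - (-4/3)*R3:  [    1     0     0  |  11/3   7/5   1/3 ]
R2 <- R2 - (2/3)*R3:  [     0      1      0  |  -17/6     -1   -1/6 ]
Right block of [I | A^{-1}] is the inverse:
[  11/3  7/5   1/3 ]
[ -17/6   -1  -1/6 ]
[  11/4    1   1/4 ]

inverse = [11/3 7/5 1/3; -17/6 -1 -1/6; 11/4 1 1/4]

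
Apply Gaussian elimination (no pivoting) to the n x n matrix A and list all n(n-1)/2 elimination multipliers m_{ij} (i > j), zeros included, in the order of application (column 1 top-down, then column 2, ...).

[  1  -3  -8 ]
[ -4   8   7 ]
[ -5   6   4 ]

multipliers: -4, -5, 9/4

Forward elimination:
R2 <- R2 - (-4)*R1:  [   0   -4  -25 ]
R3 <- R3 - (-5)*R1:  [   0   -9  -36 ]
R3 <- R3 - (9/4)*R2:  [    0     0  81/4 ]
Multipliers (in order of application): m_{21} = -4, m_{31} = -5, m_{32} = 9/4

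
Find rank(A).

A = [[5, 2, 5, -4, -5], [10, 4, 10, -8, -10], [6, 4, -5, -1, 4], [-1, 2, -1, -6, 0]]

rank(A) = 3

Row reduction:
R2 <- R2 - (2)*R1:  [ 0  0  0  0  0 ]
R3 <- R3 - (6/5)*R1:  [    0   8/5   -11  19/5    10 ]
R4 <- R4 - (-1/5)*R1:  [     0   12/5      0  -34/5     -1 ]
R2 <-> R3   (pivot in column 2 was zero)
[ 5     2    5     -4  -5 ]
[ 0   8/5  -11   19/5  10 ]
[ 0     0    0      0   0 ]
[ 0  12/5    0  -34/5  -1 ]
R4 <- R4 - (3/2)*R2:  [     0      0   33/2  -25/2    -16 ]
R3 <-> R4   (pivot in column 3 was zero)
[ 5    2     5     -4   -5 ]
[ 0  8/5   -11   19/5   10 ]
[ 0    0  33/2  -25/2  -16 ]
[ 0    0     0      0    0 ]
Row echelon form:
[ 5    2     5     -4   -5 ]
[ 0  8/5   -11   19/5   10 ]
[ 0    0  33/2  -25/2  -16 ]
[ 0    0     0      0    0 ]
Nonzero rows / pivot columns: 3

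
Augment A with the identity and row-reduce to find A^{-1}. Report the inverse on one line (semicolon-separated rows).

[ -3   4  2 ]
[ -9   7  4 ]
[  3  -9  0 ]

Gauss-Jordan on [A | I]:
R1 <- (1/-3)*R1:  [    1  -4/3  -2/3  |  -1/3     0     0 ]
R2 <- R2 - (-9)*R1:  [  0  -5  -2  |  -3   1   0 ]
R3 <- R3 - (3)*R1:  [  0  -5   2  |   1   0   1 ]
R2 <- (1/-5)*R2:  [    0     1   2/5  |   3/5  -1/5     0 ]
R1 <- R1 - (-4/3)*R2:  [     1      0  -2/15  |   7/15  -4/15      0 ]
R3 <- R3 - (-5)*R2:  [  0   0   4  |   4  -1   1 ]
R3 <- (1/4)*R3:  [    0     0     1  |     1  -1/4   1/4 ]
R1 <- R1 - (-2/15)*R3:  [     1      0      0  |    3/5  -3/10   1/30 ]
R2 <- R2 - (2/5)*R3:  [     0      1      0  |    1/5  -1/10  -1/10 ]
Right block of [I | A^{-1}] is the inverse:
[ 3/5  -3/10   1/30 ]
[ 1/5  -1/10  -1/10 ]
[   1   -1/4    1/4 ]

inverse = [3/5 -3/10 1/30; 1/5 -1/10 -1/10; 1 -1/4 1/4]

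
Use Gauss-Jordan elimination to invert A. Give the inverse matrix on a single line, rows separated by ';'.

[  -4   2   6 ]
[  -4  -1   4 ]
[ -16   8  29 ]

Gauss-Jordan on [A | I]:
R1 <- (1/-4)*R1:  [    1  -1/2  -3/2  |  -1/4     0     0 ]
R2 <- R2 - (-4)*R1:  [  0  -3  -2  |  -1   1   0 ]
R3 <- R3 - (-16)*R1:  [  0   0   5  |  -4   0   1 ]
R2 <- (1/-3)*R2:  [    0     1   2/3  |   1/3  -1/3     0 ]
R1 <- R1 - (-1/2)*R2:  [     1      0   -7/6  |  -1/12   -1/6      0 ]
R3 <- (1/5)*R3:  [    0     0     1  |  -4/5     0   1/5 ]
R1 <- R1 - (-7/6)*R3:  [      1       0       0  |  -61/60    -1/6    7/30 ]
R2 <- R2 - (2/3)*R3:  [     0      1      0  |  13/15   -1/3  -2/15 ]
Right block of [I | A^{-1}] is the inverse:
[ -61/60  -1/6   7/30 ]
[  13/15  -1/3  -2/15 ]
[   -4/5     0    1/5 ]

inverse = [-61/60 -1/6 7/30; 13/15 -1/3 -2/15; -4/5 0 1/5]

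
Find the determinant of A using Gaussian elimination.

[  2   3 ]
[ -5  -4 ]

det(A) = 7

Forward elimination:
R2 <- R2 - (-5/2)*R1:  [   0  7/2 ]
Upper-triangular form:
[ 2    3 ]
[ 0  7/2 ]
det(A) = (-1)^0 * (2) * (7/2) = 7  (0 row swaps -> sign +1)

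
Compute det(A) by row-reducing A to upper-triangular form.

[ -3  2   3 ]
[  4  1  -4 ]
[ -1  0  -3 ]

det(A) = 44

Forward elimination:
R2 <- R2 - (-4/3)*R1:  [    0  11/3     0 ]
R3 <- R3 - (1/3)*R1:  [    0  -2/3    -4 ]
R3 <- R3 - (-2/11)*R2:  [  0   0  -4 ]
Upper-triangular form:
[ -3     2   3 ]
[  0  11/3   0 ]
[  0     0  -4 ]
det(A) = (-1)^0 * (-3) * (11/3) * (-4) = 44  (0 row swaps -> sign +1)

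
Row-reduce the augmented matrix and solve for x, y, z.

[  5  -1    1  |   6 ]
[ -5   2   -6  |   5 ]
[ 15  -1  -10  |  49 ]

Forward elimination on [A|b]:
R2 <- R2 - (-1)*R1:  [  0   1  -5  11 ]
R3 <- R3 - (3)*R1:  [   0    2  -13   31 ]
R3 <- R3 - (2)*R2:  [  0   0  -3   9 ]
Row echelon form:
[ 5  -1   1  |   6 ]
[ 0   1  -5  |  11 ]
[ 0   0  -3  |   9 ]
Back-substitution:
z = (9) / -3 = -3
y = (11 - (-5)*(-3)) / 1 = -4
x = (6 - (-1)*(-4) - (1)*(-3)) / 5 = 1

(1, -4, -3)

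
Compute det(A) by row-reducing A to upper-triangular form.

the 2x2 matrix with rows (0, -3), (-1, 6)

det(A) = -3

Forward elimination:
R1 <-> R2   (pivot in column 1 was zero)
[ -1   6 ]
[  0  -3 ]
Upper-triangular form:
[ -1   6 ]
[  0  -3 ]
det(A) = (-1)^1 * (-1) * (-3) = -3  (1 row swap -> sign -1)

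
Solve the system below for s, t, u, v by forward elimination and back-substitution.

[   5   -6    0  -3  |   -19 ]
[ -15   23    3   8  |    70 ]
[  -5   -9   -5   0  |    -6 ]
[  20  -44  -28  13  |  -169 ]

Forward elimination on [A|b]:
R2 <- R2 - (-3)*R1:  [  0   5   3  -1  13 ]
R3 <- R3 - (-1)*R1:  [   0  -15   -5   -3  -25 ]
R4 <- R4 - (4)*R1:  [   0  -20  -28   25  -93 ]
R3 <- R3 - (-3)*R2:  [  0   0   4  -6  14 ]
R4 <- R4 - (-4)*R2:  [   0    0  -16   21  -41 ]
R4 <- R4 - (-4)*R3:  [  0   0   0  -3  15 ]
Row echelon form:
[ 5  -6  0  -3  |  -19 ]
[ 0   5  3  -1  |   13 ]
[ 0   0  4  -6  |   14 ]
[ 0   0  0  -3  |   15 ]
Back-substitution:
v = (15) / -3 = -5
u = (14 - (-6)*(-5)) / 4 = -4
t = (13 - (3)*(-4) - (-1)*(-5)) / 5 = 4
s = (-19 - (-6)*(4) - (-3)*(-5)) / 5 = -2

(-2, 4, -4, -5)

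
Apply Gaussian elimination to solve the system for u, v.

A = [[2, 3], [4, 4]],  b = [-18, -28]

(-3, -4)

Forward elimination on [A|b]:
R2 <- R2 - (2)*R1:  [  0  -2   8 ]
Row echelon form:
[ 2   3  |  -18 ]
[ 0  -2  |    8 ]
Back-substitution:
v = (8) / -2 = -4
u = (-18 - (3)*(-4)) / 2 = -3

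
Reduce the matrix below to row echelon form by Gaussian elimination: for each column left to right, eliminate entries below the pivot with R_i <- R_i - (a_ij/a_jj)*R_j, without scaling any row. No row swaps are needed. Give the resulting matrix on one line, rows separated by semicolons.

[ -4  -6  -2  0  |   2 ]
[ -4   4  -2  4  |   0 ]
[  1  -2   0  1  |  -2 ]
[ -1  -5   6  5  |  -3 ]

REF = [-4 -6 -2 0 2; 0 10 0 4 -2; 0 0 -1/2 12/5 -11/5; 0 0 0 188/5 -164/5]

Forward elimination:
R2 <- R2 - (1)*R1:  [  0  10   0   4  -2 ]
R3 <- R3 - (-1/4)*R1:  [    0  -7/2  -1/2     1  -3/2 ]
R4 <- R4 - (1/4)*R1:  [    0  -7/2  13/2     5  -7/2 ]
R3 <- R3 - (-7/20)*R2:  [     0      0   -1/2   12/5  -11/5 ]
R4 <- R4 - (-7/20)*R2:  [     0      0   13/2   32/5  -21/5 ]
R4 <- R4 - (-13)*R3:  [      0       0       0   188/5  -164/5 ]
Row echelon form:
[ -4  -6    -2      0  |       2 ]
[  0  10     0      4  |      -2 ]
[  0   0  -1/2   12/5  |   -11/5 ]
[  0   0     0  188/5  |  -164/5 ]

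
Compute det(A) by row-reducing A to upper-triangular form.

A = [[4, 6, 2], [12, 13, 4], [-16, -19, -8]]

Forward elimination:
R2 <- R2 - (3)*R1:  [  0  -5  -2 ]
R3 <- R3 - (-4)*R1:  [ 0  5  0 ]
R3 <- R3 - (-1)*R2:  [  0   0  -2 ]
Upper-triangular form:
[ 4   6   2 ]
[ 0  -5  -2 ]
[ 0   0  -2 ]
det(A) = (-1)^0 * (4) * (-5) * (-2) = 40  (0 row swaps -> sign +1)

det(A) = 40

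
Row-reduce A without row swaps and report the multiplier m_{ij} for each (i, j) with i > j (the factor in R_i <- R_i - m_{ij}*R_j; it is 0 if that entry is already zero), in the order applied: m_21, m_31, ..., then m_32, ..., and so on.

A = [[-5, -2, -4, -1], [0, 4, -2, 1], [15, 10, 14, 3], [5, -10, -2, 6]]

Forward elimination:
R2: entry in column 1 is already 0 -> m_{21} = 0 (no row operation needed)
R3 <- R3 - (-3)*R1:  [ 0  4  2  0 ]
R4 <- R4 - (-1)*R1:  [   0  -12   -6    5 ]
R3 <- R3 - (1)*R2:  [  0   0   4  -1 ]
R4 <- R4 - (-3)*R2:  [   0    0  -12    8 ]
R4 <- R4 - (-3)*R3:  [ 0  0  0  5 ]
Multipliers (in order of application): m_{21} = 0, m_{31} = -3, m_{41} = -1, m_{32} = 1, m_{42} = -3, m_{43} = -3

multipliers: 0, -3, -1, 1, -3, -3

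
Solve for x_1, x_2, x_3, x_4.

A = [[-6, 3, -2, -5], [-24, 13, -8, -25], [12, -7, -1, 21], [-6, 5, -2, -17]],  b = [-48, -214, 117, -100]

Forward elimination on [A|b]:
R2 <- R2 - (4)*R1:  [   0    1    0   -5  -22 ]
R3 <- R3 - (-2)*R1:  [  0  -1  -5  11  21 ]
R4 <- R4 - (1)*R1:  [   0    2    0  -12  -52 ]
R3 <- R3 - (-1)*R2:  [  0   0  -5   6  -1 ]
R4 <- R4 - (2)*R2:  [  0   0   0  -2  -8 ]
Row echelon form:
[ -6  3  -2  -5  |  -48 ]
[  0  1   0  -5  |  -22 ]
[  0  0  -5   6  |   -1 ]
[  0  0   0  -2  |   -8 ]
Back-substitution:
x_4 = (-8) / -2 = 4
x_3 = (-1 - (6)*(4)) / -5 = 5
x_2 = (-22 - (-5)*(4)) / 1 = -2
x_1 = (-48 - (3)*(-2) - (-2)*(5) - (-5)*(4)) / -6 = 2

(2, -2, 5, 4)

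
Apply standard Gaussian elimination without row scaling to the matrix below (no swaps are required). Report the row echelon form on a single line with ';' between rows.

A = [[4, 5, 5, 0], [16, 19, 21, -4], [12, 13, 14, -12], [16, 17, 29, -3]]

REF = [4 5 5 0; 0 -1 1 -4; 0 0 -3 -4; 0 0 0 1]

Forward elimination:
R2 <- R2 - (4)*R1:  [  0  -1   1  -4 ]
R3 <- R3 - (3)*R1:  [   0   -2   -1  -12 ]
R4 <- R4 - (4)*R1:  [  0  -3   9  -3 ]
R3 <- R3 - (2)*R2:  [  0   0  -3  -4 ]
R4 <- R4 - (3)*R2:  [ 0  0  6  9 ]
R4 <- R4 - (-2)*R3:  [ 0  0  0  1 ]
Row echelon form:
[ 4   5   5   0 ]
[ 0  -1   1  -4 ]
[ 0   0  -3  -4 ]
[ 0   0   0   1 ]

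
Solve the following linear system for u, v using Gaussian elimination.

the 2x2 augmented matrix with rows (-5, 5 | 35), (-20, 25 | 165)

(-2, 5)

Forward elimination on [A|b]:
R2 <- R2 - (4)*R1:  [  0   5  25 ]
Row echelon form:
[ -5  5  |  35 ]
[  0  5  |  25 ]
Back-substitution:
v = (25) / 5 = 5
u = (35 - (5)*(5)) / -5 = -2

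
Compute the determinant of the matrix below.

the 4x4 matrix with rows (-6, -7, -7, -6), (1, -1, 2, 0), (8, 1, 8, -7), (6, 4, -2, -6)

det(A) = -846

Forward elimination:
R2 <- R2 - (-1/6)*R1:  [     0  -13/6    5/6     -1 ]
R3 <- R3 - (-4/3)*R1:  [     0  -25/3   -4/3    -15 ]
R4 <- R4 - (-1)*R1:  [   0   -3   -9  -12 ]
R3 <- R3 - (50/13)*R2:  [       0        0   -59/13  -145/13 ]
R4 <- R4 - (18/13)*R2:  [       0        0  -132/13  -138/13 ]
R4 <- R4 - (132/59)*R3:  [      0       0       0  846/59 ]
Upper-triangular form:
[ -6     -7      -7       -6 ]
[  0  -13/6     5/6       -1 ]
[  0      0  -59/13  -145/13 ]
[  0      0       0   846/59 ]
det(A) = (-1)^0 * (-6) * (-13/6) * (-59/13) * (846/59) = -846  (0 row swaps -> sign +1)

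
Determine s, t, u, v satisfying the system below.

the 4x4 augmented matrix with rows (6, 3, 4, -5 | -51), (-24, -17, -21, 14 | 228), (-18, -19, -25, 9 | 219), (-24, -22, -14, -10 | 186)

(-4, -2, -4, 1)

Forward elimination on [A|b]:
R2 <- R2 - (-4)*R1:  [  0  -5  -5  -6  24 ]
R3 <- R3 - (-3)*R1:  [   0  -10  -13   -6   66 ]
R4 <- R4 - (-4)*R1:  [   0  -10    2  -30  -18 ]
R3 <- R3 - (2)*R2:  [  0   0  -3   6  18 ]
R4 <- R4 - (2)*R2:  [   0    0   12  -18  -66 ]
R4 <- R4 - (-4)*R3:  [ 0  0  0  6  6 ]
Row echelon form:
[ 6   3   4  -5  |  -51 ]
[ 0  -5  -5  -6  |   24 ]
[ 0   0  -3   6  |   18 ]
[ 0   0   0   6  |    6 ]
Back-substitution:
v = (6) / 6 = 1
u = (18 - (6)*(1)) / -3 = -4
t = (24 - (-5)*(-4) - (-6)*(1)) / -5 = -2
s = (-51 - (3)*(-2) - (4)*(-4) - (-5)*(1)) / 6 = -4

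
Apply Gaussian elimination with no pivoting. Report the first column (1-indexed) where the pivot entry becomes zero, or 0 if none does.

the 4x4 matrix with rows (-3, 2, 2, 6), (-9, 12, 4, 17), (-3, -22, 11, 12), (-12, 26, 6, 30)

first zero-pivot column = 0

Naive forward elimination:
R2 <- R2 - (3)*R1:  [  0   6  -2  -1 ]
R3 <- R3 - (1)*R1:  [   0  -24    9    6 ]
R4 <- R4 - (4)*R1:  [  0  18  -2   6 ]
R3 <- R3 - (-4)*R2:  [ 0  0  1  2 ]
R4 <- R4 - (3)*R2:  [ 0  0  4  9 ]
R4 <- R4 - (4)*R3:  [ 0  0  0  1 ]
All pivots nonzero; naive elimination completes without hitting a zero pivot.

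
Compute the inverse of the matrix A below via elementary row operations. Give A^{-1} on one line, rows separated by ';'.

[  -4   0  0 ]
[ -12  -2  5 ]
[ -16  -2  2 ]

inverse = [-1/4 0 0; 7/3 1/3 -5/6; 1/3 1/3 -1/3]

Gauss-Jordan on [A | I]:
R1 <- (1/-4)*R1:  [    1     0     0  |  -1/4     0     0 ]
R2 <- R2 - (-12)*R1:  [  0  -2   5  |  -3   1   0 ]
R3 <- R3 - (-16)*R1:  [  0  -2   2  |  -4   0   1 ]
R2 <- (1/-2)*R2:  [    0     1  -5/2  |   3/2  -1/2     0 ]
R3 <- R3 - (-2)*R2:  [  0   0  -3  |  -1  -1   1 ]
R3 <- (1/-3)*R3:  [    0     0     1  |   1/3   1/3  -1/3 ]
R2 <- R2 - (-5/2)*R3:  [    0     1     0  |   7/3   1/3  -5/6 ]
Right block of [I | A^{-1}] is the inverse:
[ -1/4    0     0 ]
[  7/3  1/3  -5/6 ]
[  1/3  1/3  -1/3 ]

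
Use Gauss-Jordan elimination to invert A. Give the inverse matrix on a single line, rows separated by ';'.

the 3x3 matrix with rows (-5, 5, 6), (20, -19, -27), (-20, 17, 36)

Gauss-Jordan on [A | I]:
R1 <- (1/-5)*R1:  [    1    -1  -6/5  |  -1/5     0     0 ]
R2 <- R2 - (20)*R1:  [  0   1  -3  |   4   1   0 ]
R3 <- R3 - (-20)*R1:  [  0  -3  12  |  -4   0   1 ]
R1 <- R1 - (-1)*R2:  [     1      0  -21/5  |   19/5      1      0 ]
R3 <- R3 - (-3)*R2:  [ 0  0  3  |  8  3  1 ]
R3 <- (1/3)*R3:  [   0    0    1  |  8/3    1  1/3 ]
R1 <- R1 - (-21/5)*R3:  [    1     0     0  |    15  26/5   7/5 ]
R2 <- R2 - (-3)*R3:  [  0   1   0  |  12   4   1 ]
Right block of [I | A^{-1}] is the inverse:
[  15  26/5  7/5 ]
[  12     4    1 ]
[ 8/3     1  1/3 ]

inverse = [15 26/5 7/5; 12 4 1; 8/3 1 1/3]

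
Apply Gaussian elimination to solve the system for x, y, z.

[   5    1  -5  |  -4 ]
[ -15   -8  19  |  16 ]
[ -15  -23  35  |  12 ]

(-4, -4, -4)

Forward elimination on [A|b]:
R2 <- R2 - (-3)*R1:  [  0  -5   4   4 ]
R3 <- R3 - (-3)*R1:  [   0  -20   20    0 ]
R3 <- R3 - (4)*R2:  [   0    0    4  -16 ]
Row echelon form:
[ 5   1  -5  |   -4 ]
[ 0  -5   4  |    4 ]
[ 0   0   4  |  -16 ]
Back-substitution:
z = (-16) / 4 = -4
y = (4 - (4)*(-4)) / -5 = -4
x = (-4 - (1)*(-4) - (-5)*(-4)) / 5 = -4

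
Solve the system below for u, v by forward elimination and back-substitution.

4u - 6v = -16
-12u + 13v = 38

(-1, 2)

Forward elimination on [A|b]:
R2 <- R2 - (-3)*R1:  [   0   -5  -10 ]
Row echelon form:
[ 4  -6  |  -16 ]
[ 0  -5  |  -10 ]
Back-substitution:
v = (-10) / -5 = 2
u = (-16 - (-6)*(2)) / 4 = -1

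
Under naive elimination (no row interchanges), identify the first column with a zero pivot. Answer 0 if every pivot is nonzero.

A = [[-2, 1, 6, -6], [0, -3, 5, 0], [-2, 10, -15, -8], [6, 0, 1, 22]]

Naive forward elimination:
R3 <- R3 - (1)*R1:  [   0    9  -21   -2 ]
R4 <- R4 - (-3)*R1:  [  0   3  19   4 ]
R3 <- R3 - (-3)*R2:  [  0   0  -6  -2 ]
R4 <- R4 - (-1)*R2:  [  0   0  24   4 ]
R4 <- R4 - (-4)*R3:  [  0   0   0  -4 ]
All pivots nonzero; naive elimination completes without hitting a zero pivot.

first zero-pivot column = 0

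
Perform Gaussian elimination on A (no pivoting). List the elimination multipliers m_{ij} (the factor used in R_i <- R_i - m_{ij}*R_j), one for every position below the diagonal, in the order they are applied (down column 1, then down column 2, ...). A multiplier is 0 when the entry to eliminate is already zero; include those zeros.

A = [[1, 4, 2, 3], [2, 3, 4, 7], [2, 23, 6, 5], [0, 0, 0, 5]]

multipliers: 2, 2, 0, -3, 0, 0

Forward elimination:
R2 <- R2 - (2)*R1:  [  0  -5   0   1 ]
R3 <- R3 - (2)*R1:  [  0  15   2  -1 ]
R4: entry in column 1 is already 0 -> m_{41} = 0 (no row operation needed)
R3 <- R3 - (-3)*R2:  [ 0  0  2  2 ]
R4: entry in column 2 is already 0 -> m_{42} = 0 (no row operation needed)
R4: entry in column 3 is already 0 -> m_{43} = 0 (no row operation needed)
Multipliers (in order of application): m_{21} = 2, m_{31} = 2, m_{41} = 0, m_{32} = -3, m_{42} = 0, m_{43} = 0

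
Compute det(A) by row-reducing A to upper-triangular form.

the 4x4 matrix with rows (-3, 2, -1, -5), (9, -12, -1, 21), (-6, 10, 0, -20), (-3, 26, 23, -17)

det(A) = 144

Forward elimination:
R2 <- R2 - (-3)*R1:  [  0  -6  -4   6 ]
R3 <- R3 - (2)*R1:  [   0    6    2  -10 ]
R4 <- R4 - (1)*R1:  [   0   24   24  -12 ]
R3 <- R3 - (-1)*R2:  [  0   0  -2  -4 ]
R4 <- R4 - (-4)*R2:  [  0   0   8  12 ]
R4 <- R4 - (-4)*R3:  [  0   0   0  -4 ]
Upper-triangular form:
[ -3   2  -1  -5 ]
[  0  -6  -4   6 ]
[  0   0  -2  -4 ]
[  0   0   0  -4 ]
det(A) = (-1)^0 * (-3) * (-6) * (-2) * (-4) = 144  (0 row swaps -> sign +1)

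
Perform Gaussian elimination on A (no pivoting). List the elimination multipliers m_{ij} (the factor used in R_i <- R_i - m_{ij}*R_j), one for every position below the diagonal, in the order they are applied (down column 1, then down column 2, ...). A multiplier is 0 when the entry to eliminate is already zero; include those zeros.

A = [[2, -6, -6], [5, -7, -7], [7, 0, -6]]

Forward elimination:
R2 <- R2 - (5/2)*R1:  [ 0  8  8 ]
R3 <- R3 - (7/2)*R1:  [  0  21  15 ]
R3 <- R3 - (21/8)*R2:  [  0   0  -6 ]
Multipliers (in order of application): m_{21} = 5/2, m_{31} = 7/2, m_{32} = 21/8

multipliers: 5/2, 7/2, 21/8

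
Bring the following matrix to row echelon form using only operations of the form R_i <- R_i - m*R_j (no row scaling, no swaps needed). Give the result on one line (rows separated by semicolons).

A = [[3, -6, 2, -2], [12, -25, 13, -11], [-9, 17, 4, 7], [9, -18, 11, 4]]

REF = [3 -6 2 -2; 0 -1 5 -3; 0 0 5 4; 0 0 0 6]

Forward elimination:
R2 <- R2 - (4)*R1:  [  0  -1   5  -3 ]
R3 <- R3 - (-3)*R1:  [  0  -1  10   1 ]
R4 <- R4 - (3)*R1:  [  0   0   5  10 ]
R3 <- R3 - (1)*R2:  [ 0  0  5  4 ]
R4 <- R4 - (1)*R3:  [ 0  0  0  6 ]
Row echelon form:
[ 3  -6  2  -2 ]
[ 0  -1  5  -3 ]
[ 0   0  5   4 ]
[ 0   0  0   6 ]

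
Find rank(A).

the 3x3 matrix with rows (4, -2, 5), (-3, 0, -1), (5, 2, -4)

Row reduction:
R2 <- R2 - (-3/4)*R1:  [    0  -3/2  11/4 ]
R3 <- R3 - (5/4)*R1:  [     0    9/2  -41/4 ]
R3 <- R3 - (-3)*R2:  [  0   0  -2 ]
Row echelon form:
[ 4    -2     5 ]
[ 0  -3/2  11/4 ]
[ 0     0    -2 ]
Nonzero rows / pivot columns: 3

rank(A) = 3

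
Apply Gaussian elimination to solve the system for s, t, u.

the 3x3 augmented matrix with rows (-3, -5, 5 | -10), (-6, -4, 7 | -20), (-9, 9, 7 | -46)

Forward elimination on [A|b]:
R2 <- R2 - (2)*R1:  [  0   6  -3   0 ]
R3 <- R3 - (3)*R1:  [   0   24   -8  -16 ]
R3 <- R3 - (4)*R2:  [   0    0    4  -16 ]
Row echelon form:
[ -3  -5   5  |  -10 ]
[  0   6  -3  |    0 ]
[  0   0   4  |  -16 ]
Back-substitution:
u = (-16) / 4 = -4
t = (0 - (-3)*(-4)) / 6 = -2
s = (-10 - (-5)*(-2) - (5)*(-4)) / -3 = 0

(0, -2, -4)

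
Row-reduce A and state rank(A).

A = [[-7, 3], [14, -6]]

Row reduction:
R2 <- R2 - (-2)*R1:  [ 0  0 ]
Row echelon form:
[ -7  3 ]
[  0  0 ]
Nonzero rows / pivot columns: 1

rank(A) = 1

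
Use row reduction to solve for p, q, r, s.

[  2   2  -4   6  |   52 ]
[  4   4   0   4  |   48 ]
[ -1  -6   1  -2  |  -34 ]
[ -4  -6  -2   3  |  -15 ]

Forward elimination on [A|b]:
R2 <- R2 - (2)*R1:  [   0    0    8   -8  -56 ]
R3 <- R3 - (-1/2)*R1:  [  0  -5  -1   1  -8 ]
R4 <- R4 - (-2)*R1:  [   0   -2  -10   15   89 ]
R2 <-> R3   (pivot in column 2 was zero)
[ 2   2   -4   6   52 ]
[ 0  -5   -1   1   -8 ]
[ 0   0    8  -8  -56 ]
[ 0  -2  -10  15   89 ]
R4 <- R4 - (2/5)*R2:  [     0      0  -48/5   73/5  461/5 ]
R4 <- R4 - (-6/5)*R3:  [  0   0   0   5  25 ]
Row echelon form:
[ 2   2  -4   6  |   52 ]
[ 0  -5  -1   1  |   -8 ]
[ 0   0   8  -8  |  -56 ]
[ 0   0   0   5  |   25 ]
Back-substitution:
s = (25) / 5 = 5
r = (-56 - (-8)*(5)) / 8 = -2
q = (-8 - (-1)*(-2) - (1)*(5)) / -5 = 3
p = (52 - (2)*(3) - (-4)*(-2) - (6)*(5)) / 2 = 4

(4, 3, -2, 5)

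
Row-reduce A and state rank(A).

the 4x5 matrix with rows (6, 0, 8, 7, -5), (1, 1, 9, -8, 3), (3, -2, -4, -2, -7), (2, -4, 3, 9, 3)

Row reduction:
R2 <- R2 - (1/6)*R1:  [     0      1   23/3  -55/6   23/6 ]
R3 <- R3 - (1/2)*R1:  [     0     -2     -8  -11/2   -9/2 ]
R4 <- R4 - (1/3)*R1:  [    0    -4   1/3  20/3  14/3 ]
R3 <- R3 - (-2)*R2:  [      0       0    22/3  -143/6    19/6 ]
R4 <- R4 - (-4)*R2:  [   0    0   31  -30   20 ]
R4 <- R4 - (93/22)*R3:  [      0       0       0   283/4  291/44 ]
Row echelon form:
[ 6  0     8       7      -5 ]
[ 0  1  23/3   -55/6    23/6 ]
[ 0  0  22/3  -143/6    19/6 ]
[ 0  0     0   283/4  291/44 ]
Nonzero rows / pivot columns: 4

rank(A) = 4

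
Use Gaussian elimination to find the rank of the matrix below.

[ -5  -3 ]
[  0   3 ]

rank(A) = 2

Row reduction:
Row echelon form:
[ -5  -3 ]
[  0   3 ]
Nonzero rows / pivot columns: 2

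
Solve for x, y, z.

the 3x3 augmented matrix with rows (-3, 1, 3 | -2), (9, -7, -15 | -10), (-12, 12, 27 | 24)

(2, 4, 0)

Forward elimination on [A|b]:
R2 <- R2 - (-3)*R1:  [   0   -4   -6  -16 ]
R3 <- R3 - (4)*R1:  [  0   8  15  32 ]
R3 <- R3 - (-2)*R2:  [ 0  0  3  0 ]
Row echelon form:
[ -3   1   3  |   -2 ]
[  0  -4  -6  |  -16 ]
[  0   0   3  |    0 ]
Back-substitution:
z = (0) / 3 = 0
y = (-16 - (-6)*(0)) / -4 = 4
x = (-2 - (1)*(4) - (3)*(0)) / -3 = 2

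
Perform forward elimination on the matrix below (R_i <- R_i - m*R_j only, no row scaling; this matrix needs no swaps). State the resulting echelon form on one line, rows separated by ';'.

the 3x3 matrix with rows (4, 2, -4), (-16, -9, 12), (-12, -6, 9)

Forward elimination:
R2 <- R2 - (-4)*R1:  [  0  -1  -4 ]
R3 <- R3 - (-3)*R1:  [  0   0  -3 ]
Row echelon form:
[ 4   2  -4 ]
[ 0  -1  -4 ]
[ 0   0  -3 ]

REF = [4 2 -4; 0 -1 -4; 0 0 -3]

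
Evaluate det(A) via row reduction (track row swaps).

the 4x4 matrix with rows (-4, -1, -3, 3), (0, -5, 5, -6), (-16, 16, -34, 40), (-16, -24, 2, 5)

det(A) = -200

Forward elimination:
R3 <- R3 - (4)*R1:  [   0   20  -22   28 ]
R4 <- R4 - (4)*R1:  [   0  -20   14   -7 ]
R3 <- R3 - (-4)*R2:  [  0   0  -2   4 ]
R4 <- R4 - (4)*R2:  [  0   0  -6  17 ]
R4 <- R4 - (3)*R3:  [ 0  0  0  5 ]
Upper-triangular form:
[ -4  -1  -3   3 ]
[  0  -5   5  -6 ]
[  0   0  -2   4 ]
[  0   0   0   5 ]
det(A) = (-1)^0 * (-4) * (-5) * (-2) * (5) = -200  (0 row swaps -> sign +1)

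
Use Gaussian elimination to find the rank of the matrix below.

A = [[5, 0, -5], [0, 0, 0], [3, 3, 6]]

Row reduction:
R3 <- R3 - (3/5)*R1:  [ 0  3  9 ]
R2 <-> R3   (pivot in column 2 was zero)
[ 5  0  -5 ]
[ 0  3   9 ]
[ 0  0   0 ]
Row echelon form:
[ 5  0  -5 ]
[ 0  3   9 ]
[ 0  0   0 ]
Nonzero rows / pivot columns: 2

rank(A) = 2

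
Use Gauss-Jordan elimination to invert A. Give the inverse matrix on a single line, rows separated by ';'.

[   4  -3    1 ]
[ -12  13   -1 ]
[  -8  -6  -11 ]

Gauss-Jordan on [A | I]:
R1 <- (1/4)*R1:  [    1  -3/4   1/4  |   1/4     0     0 ]
R2 <- R2 - (-12)*R1:  [ 0  4  2  |  3  1  0 ]
R3 <- R3 - (-8)*R1:  [   0  -12   -9  |    2    0    1 ]
R2 <- (1/4)*R2:  [   0    1  1/2  |  3/4  1/4    0 ]
R1 <- R1 - (-3/4)*R2:  [     1      0    5/8  |  13/16   3/16      0 ]
R3 <- R3 - (-12)*R2:  [  0   0  -3  |  11   3   1 ]
R3 <- (1/-3)*R3:  [     0      0      1  |  -11/3     -1   -1/3 ]
R1 <- R1 - (5/8)*R3:  [      1       0       0  |  149/48   13/16    5/24 ]
R2 <- R2 - (1/2)*R3:  [     0      1      0  |  31/12    3/4    1/6 ]
Right block of [I | A^{-1}] is the inverse:
[ 149/48  13/16  5/24 ]
[  31/12    3/4   1/6 ]
[  -11/3     -1  -1/3 ]

inverse = [149/48 13/16 5/24; 31/12 3/4 1/6; -11/3 -1 -1/3]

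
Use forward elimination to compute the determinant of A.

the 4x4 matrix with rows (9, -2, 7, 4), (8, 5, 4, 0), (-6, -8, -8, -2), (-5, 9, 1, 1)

det(A) = -942

Forward elimination:
R2 <- R2 - (8/9)*R1:  [     0   61/9  -20/9  -32/9 ]
R3 <- R3 - (-2/3)*R1:  [     0  -28/3  -10/3    2/3 ]
R4 <- R4 - (-5/9)*R1:  [    0  71/9  44/9  29/9 ]
R3 <- R3 - (-84/61)*R2:  [       0        0  -390/61  -258/61 ]
R4 <- R4 - (71/61)*R2:  [      0       0  456/61  449/61 ]
R4 <- R4 - (-76/65)*R3:  [      0       0       0  157/65 ]
Upper-triangular form:
[ 9    -2        7        4 ]
[ 0  61/9    -20/9    -32/9 ]
[ 0     0  -390/61  -258/61 ]
[ 0     0        0   157/65 ]
det(A) = (-1)^0 * (9) * (61/9) * (-390/61) * (157/65) = -942  (0 row swaps -> sign +1)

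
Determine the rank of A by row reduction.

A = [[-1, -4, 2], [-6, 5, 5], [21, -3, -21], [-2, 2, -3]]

Row reduction:
R2 <- R2 - (6)*R1:  [  0  29  -7 ]
R3 <- R3 - (-21)*R1:  [   0  -87   21 ]
R4 <- R4 - (2)*R1:  [  0  10  -7 ]
R3 <- R3 - (-3)*R2:  [ 0  0  0 ]
R4 <- R4 - (10/29)*R2:  [       0        0  -133/29 ]
R3 <-> R4   (pivot in column 3 was zero)
[ -1  -4        2 ]
[  0  29       -7 ]
[  0   0  -133/29 ]
[  0   0        0 ]
Row echelon form:
[ -1  -4        2 ]
[  0  29       -7 ]
[  0   0  -133/29 ]
[  0   0        0 ]
Nonzero rows / pivot columns: 3

rank(A) = 3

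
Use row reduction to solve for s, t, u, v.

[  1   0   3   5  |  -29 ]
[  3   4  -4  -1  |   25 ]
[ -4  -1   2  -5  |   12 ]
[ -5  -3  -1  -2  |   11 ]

Forward elimination on [A|b]:
R2 <- R2 - (3)*R1:  [   0    4  -13  -16  112 ]
R3 <- R3 - (-4)*R1:  [    0    -1    14    15  -104 ]
R4 <- R4 - (-5)*R1:  [    0    -3    14    23  -134 ]
R3 <- R3 - (-1/4)*R2:  [    0     0  43/4    11   -76 ]
R4 <- R4 - (-3/4)*R2:  [    0     0  17/4    11   -50 ]
R4 <- R4 - (17/43)*R3:  [       0        0        0   286/43  -858/43 ]
Row echelon form:
[ 1  0     3       5  |      -29 ]
[ 0  4   -13     -16  |      112 ]
[ 0  0  43/4      11  |      -76 ]
[ 0  0     0  286/43  |  -858/43 ]
Back-substitution:
v = (-858/43) / (286/43) = -3
u = (-76 - (11)*(-3)) / (43/4) = -4
t = (112 - (-13)*(-4) - (-16)*(-3)) / 4 = 3
s = (-29 - (3)*(-4) - (5)*(-3)) / 1 = -2

(-2, 3, -4, -3)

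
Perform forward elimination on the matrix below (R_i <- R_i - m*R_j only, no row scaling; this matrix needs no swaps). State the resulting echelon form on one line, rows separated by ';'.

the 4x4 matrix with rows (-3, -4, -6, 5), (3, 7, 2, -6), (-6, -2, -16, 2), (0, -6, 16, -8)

REF = [-3 -4 -6 5; 0 3 -4 -1; 0 0 4 -6; 0 0 0 2]

Forward elimination:
R2 <- R2 - (-1)*R1:  [  0   3  -4  -1 ]
R3 <- R3 - (2)*R1:  [  0   6  -4  -8 ]
R3 <- R3 - (2)*R2:  [  0   0   4  -6 ]
R4 <- R4 - (-2)*R2:  [   0    0    8  -10 ]
R4 <- R4 - (2)*R3:  [ 0  0  0  2 ]
Row echelon form:
[ -3  -4  -6   5 ]
[  0   3  -4  -1 ]
[  0   0   4  -6 ]
[  0   0   0   2 ]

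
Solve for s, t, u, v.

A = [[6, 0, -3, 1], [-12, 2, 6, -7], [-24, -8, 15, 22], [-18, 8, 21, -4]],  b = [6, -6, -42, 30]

(2, 3, 2, 0)

Forward elimination on [A|b]:
R2 <- R2 - (-2)*R1:  [  0   2   0  -5   6 ]
R3 <- R3 - (-4)*R1:  [   0   -8    3   26  -18 ]
R4 <- R4 - (-3)*R1:  [  0   8  12  -1  48 ]
R3 <- R3 - (-4)*R2:  [ 0  0  3  6  6 ]
R4 <- R4 - (4)*R2:  [  0   0  12  19  24 ]
R4 <- R4 - (4)*R3:  [  0   0   0  -5   0 ]
Row echelon form:
[ 6  0  -3   1  |  6 ]
[ 0  2   0  -5  |  6 ]
[ 0  0   3   6  |  6 ]
[ 0  0   0  -5  |  0 ]
Back-substitution:
v = (0) / -5 = 0
u = (6 - (6)*(0)) / 3 = 2
t = (6 - (-5)*(0)) / 2 = 3
s = (6 - (-3)*(2) - (1)*(0)) / 6 = 2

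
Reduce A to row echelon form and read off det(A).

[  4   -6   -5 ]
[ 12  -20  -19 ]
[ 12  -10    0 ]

det(A) = 8

Forward elimination:
R2 <- R2 - (3)*R1:  [  0  -2  -4 ]
R3 <- R3 - (3)*R1:  [  0   8  15 ]
R3 <- R3 - (-4)*R2:  [  0   0  -1 ]
Upper-triangular form:
[ 4  -6  -5 ]
[ 0  -2  -4 ]
[ 0   0  -1 ]
det(A) = (-1)^0 * (4) * (-2) * (-1) = 8  (0 row swaps -> sign +1)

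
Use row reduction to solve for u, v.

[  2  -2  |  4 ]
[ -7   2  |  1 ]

Forward elimination on [A|b]:
R2 <- R2 - (-7/2)*R1:  [  0  -5  15 ]
Row echelon form:
[ 2  -2  |   4 ]
[ 0  -5  |  15 ]
Back-substitution:
v = (15) / -5 = -3
u = (4 - (-2)*(-3)) / 2 = -1

(-1, -3)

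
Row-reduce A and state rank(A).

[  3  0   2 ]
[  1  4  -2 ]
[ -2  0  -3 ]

rank(A) = 3

Row reduction:
R2 <- R2 - (1/3)*R1:  [    0     4  -8/3 ]
R3 <- R3 - (-2/3)*R1:  [    0     0  -5/3 ]
Row echelon form:
[ 3  0     2 ]
[ 0  4  -8/3 ]
[ 0  0  -5/3 ]
Nonzero rows / pivot columns: 3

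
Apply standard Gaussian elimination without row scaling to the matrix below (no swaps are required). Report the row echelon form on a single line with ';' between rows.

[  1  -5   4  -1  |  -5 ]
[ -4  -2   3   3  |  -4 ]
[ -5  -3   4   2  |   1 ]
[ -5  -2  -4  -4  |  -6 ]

Forward elimination:
R2 <- R2 - (-4)*R1:  [   0  -22   19   -1  -24 ]
R3 <- R3 - (-5)*R1:  [   0  -28   24   -3  -24 ]
R4 <- R4 - (-5)*R1:  [   0  -27   16   -9  -31 ]
R3 <- R3 - (14/11)*R2:  [      0       0   -2/11  -19/11   72/11 ]
R4 <- R4 - (27/22)*R2:  [       0        0  -161/22  -171/22   -17/11 ]
R4 <- R4 - (161/4)*R3:  [     0      0      0  247/4   -265 ]
Row echelon form:
[ 1   -5      4      -1  |     -5 ]
[ 0  -22     19      -1  |    -24 ]
[ 0    0  -2/11  -19/11  |  72/11 ]
[ 0    0      0   247/4  |   -265 ]

REF = [1 -5 4 -1 -5; 0 -22 19 -1 -24; 0 0 -2/11 -19/11 72/11; 0 0 0 247/4 -265]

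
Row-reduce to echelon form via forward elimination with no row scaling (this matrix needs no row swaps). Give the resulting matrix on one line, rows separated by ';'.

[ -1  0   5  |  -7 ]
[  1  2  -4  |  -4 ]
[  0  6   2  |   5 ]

REF = [-1 0 5 -7; 0 2 1 -11; 0 0 -1 38]

Forward elimination:
R2 <- R2 - (-1)*R1:  [   0    2    1  -11 ]
R3 <- R3 - (3)*R2:  [  0   0  -1  38 ]
Row echelon form:
[ -1  0   5  |   -7 ]
[  0  2   1  |  -11 ]
[  0  0  -1  |   38 ]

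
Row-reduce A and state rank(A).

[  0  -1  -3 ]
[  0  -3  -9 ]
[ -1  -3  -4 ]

rank(A) = 2

Row reduction:
R1 <-> R3   (pivot in column 1 was zero)
[ -1  -3  -4 ]
[  0  -3  -9 ]
[  0  -1  -3 ]
R3 <- R3 - (1/3)*R2:  [ 0  0  0 ]
Row echelon form:
[ -1  -3  -4 ]
[  0  -3  -9 ]
[  0   0   0 ]
Nonzero rows / pivot columns: 2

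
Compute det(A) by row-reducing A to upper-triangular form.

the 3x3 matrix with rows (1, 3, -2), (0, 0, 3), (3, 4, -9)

Forward elimination:
R3 <- R3 - (3)*R1:  [  0  -5  -3 ]
R2 <-> R3   (pivot in column 2 was zero)
[ 1   3  -2 ]
[ 0  -5  -3 ]
[ 0   0   3 ]
Upper-triangular form:
[ 1   3  -2 ]
[ 0  -5  -3 ]
[ 0   0   3 ]
det(A) = (-1)^1 * (1) * (-5) * (3) = 15  (1 row swap -> sign -1)

det(A) = 15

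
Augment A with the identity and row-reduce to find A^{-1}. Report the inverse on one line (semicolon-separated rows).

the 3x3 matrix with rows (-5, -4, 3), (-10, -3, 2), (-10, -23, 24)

Gauss-Jordan on [A | I]:
R1 <- (1/-5)*R1:  [    1   4/5  -3/5  |  -1/5     0     0 ]
R2 <- R2 - (-10)*R1:  [  0   5  -4  |  -2   1   0 ]
R3 <- R3 - (-10)*R1:  [   0  -15   18  |   -2    0    1 ]
R2 <- (1/5)*R2:  [    0     1  -4/5  |  -2/5   1/5     0 ]
R1 <- R1 - (4/5)*R2:  [     1      0   1/25  |   3/25  -4/25      0 ]
R3 <- R3 - (-15)*R2:  [  0   0   6  |  -8   3   1 ]
R3 <- (1/6)*R3:  [    0     0     1  |  -4/3   1/2   1/6 ]
R1 <- R1 - (1/25)*R3:  [      1       0       0  |   13/75   -9/50  -1/150 ]
R2 <- R2 - (-4/5)*R3:  [      0       1       0  |  -22/15     3/5    2/15 ]
Right block of [I | A^{-1}] is the inverse:
[  13/75  -9/50  -1/150 ]
[ -22/15    3/5    2/15 ]
[   -4/3    1/2     1/6 ]

inverse = [13/75 -9/50 -1/150; -22/15 3/5 2/15; -4/3 1/2 1/6]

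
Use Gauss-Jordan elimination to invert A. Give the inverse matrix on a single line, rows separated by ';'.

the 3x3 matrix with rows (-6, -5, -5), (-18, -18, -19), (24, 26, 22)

Gauss-Jordan on [A | I]:
R1 <- (1/-6)*R1:  [    1   5/6   5/6  |  -1/6     0     0 ]
R2 <- R2 - (-18)*R1:  [  0  -3  -4  |  -3   1   0 ]
R3 <- R3 - (24)*R1:  [ 0  6  2  |  4  0  1 ]
R2 <- (1/-3)*R2:  [    0     1   4/3  |     1  -1/3     0 ]
R1 <- R1 - (5/6)*R2:  [     1      0  -5/18  |     -1   5/18      0 ]
R3 <- R3 - (6)*R2:  [  0   0  -6  |  -2   2   1 ]
R3 <- (1/-6)*R3:  [    0     0     1  |   1/3  -1/3  -1/6 ]
R1 <- R1 - (-5/18)*R3:  [      1       0       0  |  -49/54    5/27  -5/108 ]
R2 <- R2 - (4/3)*R3:  [   0    1    0  |  5/9  1/9  2/9 ]
Right block of [I | A^{-1}] is the inverse:
[ -49/54  5/27  -5/108 ]
[    5/9   1/9     2/9 ]
[    1/3  -1/3    -1/6 ]

inverse = [-49/54 5/27 -5/108; 5/9 1/9 2/9; 1/3 -1/3 -1/6]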